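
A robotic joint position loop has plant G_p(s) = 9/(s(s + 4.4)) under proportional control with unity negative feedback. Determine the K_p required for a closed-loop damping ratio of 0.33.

K_p = 4.94

Closed-loop characteristic equation: s² + 4.4s + K_p·9 = 0.
So ω_n = √(9K_p) and 2ζω_n = 4.4, giving ζ = 4.4/(2√(9K_p)).
Setting ζ = 0.33: √(9K_p) = 4.4/(2·0.33) = 6.667, so K_p = 44.44/9 = 4.94.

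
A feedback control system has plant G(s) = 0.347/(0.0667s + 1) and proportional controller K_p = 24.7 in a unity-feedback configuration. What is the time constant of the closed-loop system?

Closed loop: T(s) = K_p·G/(1+K_p·G) = 8.571/(0.0667s + 1 + 8.571), with pole at s = −(1 + 8.571)/0.0667 = −143.5.
Closed-loop time constant τ = 1/143.5 = 0.00697 s.

τ = 0.00697 s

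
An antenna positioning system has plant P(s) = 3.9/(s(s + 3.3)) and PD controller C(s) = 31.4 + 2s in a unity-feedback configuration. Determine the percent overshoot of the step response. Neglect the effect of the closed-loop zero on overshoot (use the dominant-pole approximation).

16.2%

Forward path: (31.4 + 2s)·3.9/(s(s+3.3)). The closed-loop characteristic equation is s² + (3.3 + 3.9·2)s + 3.9·31.4 = 0.
That is s² + 11.1s + 122.5 = 0, so ω_n = 11.07 rad/s and ζ = 11.1/(2·11.07) = 0.5015.
%OS = 100·exp(−πζ/√(1−ζ²)) = 16.2%.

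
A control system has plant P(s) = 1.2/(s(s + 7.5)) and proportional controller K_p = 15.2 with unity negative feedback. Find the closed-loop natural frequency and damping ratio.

ω_n = 4.27 rad/s, ζ = 0.878

With unity feedback the closed-loop characteristic equation is s² + 7.5s + 15.2·1.2 = s² + 7.5s + 18.24 = 0.
Matching s² + 2ζω_n s + ω_n²: ω_n = √18.24 = 4.271 rad/s and 2ζω_n = 7.5, so ζ = 7.5/(2·4.271) = 0.878.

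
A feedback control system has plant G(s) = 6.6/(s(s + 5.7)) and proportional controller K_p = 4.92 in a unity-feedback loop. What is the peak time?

The closed-loop denominator s² + 5.7s + 32.47 gives ω_n = √32.47 = 5.698 and ζ = 5.7/(2ω_n) = 0.5001.
Damped frequency ω_d = ω_n√(1−ζ²) = 4.935 rad/s, so peak time T_p = π/ω_d = 0.637 s.

T_p = 0.637 s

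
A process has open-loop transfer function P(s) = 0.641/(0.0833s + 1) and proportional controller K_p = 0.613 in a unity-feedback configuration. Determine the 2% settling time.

Closed loop: T(s) = K_p·P/(1+K_p·P) = 0.3929/(0.0833s + 1 + 0.3929), with pole at s = −(1 + 0.3929)/0.0833 = −16.72.
τ = 1/16.72 = 0.0598 s, so 2% settling time ≈ 4τ = 0.239 s.

T_s ≈ 0.239 s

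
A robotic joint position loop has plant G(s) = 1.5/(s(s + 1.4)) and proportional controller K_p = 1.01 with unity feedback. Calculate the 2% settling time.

T_s ≈ 5.71 s

Closed-loop characteristic equation: s² + 1.4s + 1.515 = 0, so ω_n = 1.231 rad/s and ζ = 1.4/(2·1.231) = 0.5687.
2% settling time T_s ≈ 4/(ζω_n) = 4/0.7 = 5.71 s.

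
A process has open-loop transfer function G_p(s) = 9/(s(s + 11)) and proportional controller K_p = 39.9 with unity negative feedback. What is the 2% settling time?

T_s ≈ 0.727 s

Closed-loop characteristic equation: s² + 11s + 359.1 = 0, so ω_n = 18.95 rad/s and ζ = 11/(2·18.95) = 0.2902.
2% settling time T_s ≈ 4/(ζω_n) = 4/5.5 = 0.727 s.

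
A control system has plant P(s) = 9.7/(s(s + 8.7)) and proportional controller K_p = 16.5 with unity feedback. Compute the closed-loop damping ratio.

1 + K_p·P(s) = 0 gives s² + 8.7s + 160 = 0.
Matching s² + 2ζω_n s + ω_n²: ω_n = √160 = 12.65 rad/s and 2ζω_n = 8.7, so ζ = 8.7/(2·12.65) = 0.344.

ζ = 0.344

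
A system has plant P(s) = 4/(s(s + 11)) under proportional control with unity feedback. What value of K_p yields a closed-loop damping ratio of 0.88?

K_p = 9.77

Closed-loop characteristic equation: s² + 11s + K_p·4 = 0.
So ω_n = √(4K_p) and 2ζω_n = 11, giving ζ = 11/(2√(4K_p)).
Setting ζ = 0.88: √(4K_p) = 11/(2·0.88) = 6.25, so K_p = 39.06/4 = 9.77.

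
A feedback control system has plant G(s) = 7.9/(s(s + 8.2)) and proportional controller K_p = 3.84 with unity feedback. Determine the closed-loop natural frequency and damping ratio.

ω_n = 5.51 rad/s, ζ = 0.744

1 + K_p·G(s) = 0 gives s² + 8.2s + 30.34 = 0.
Matching s² + 2ζω_n s + ω_n²: ω_n = √30.34 = 5.508 rad/s and 2ζω_n = 8.2, so ζ = 8.2/(2·5.508) = 0.744.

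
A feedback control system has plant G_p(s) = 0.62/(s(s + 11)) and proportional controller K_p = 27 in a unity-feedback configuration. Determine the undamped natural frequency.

The closed-loop denominator is s(s+11) + 27·0.62 = s² + 11s + 16.74.
So ω_n² = 16.74 ⇒ ω_n = 4.091 rad/s, and ζ = 11/(2ω_n) = 1.34.

ω_n = 4.09 rad/s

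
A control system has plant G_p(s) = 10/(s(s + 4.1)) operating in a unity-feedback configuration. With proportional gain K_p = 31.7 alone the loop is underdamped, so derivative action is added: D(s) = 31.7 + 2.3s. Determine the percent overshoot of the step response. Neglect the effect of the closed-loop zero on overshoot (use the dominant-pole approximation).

2.51%

Forward path: (31.7 + 2.3s)·10/(s(s+4.1)). The closed-loop characteristic equation is s² + (4.1 + 10·2.3)s + 10·31.7 = 0.
That is s² + 27.1s + 317 = 0, so ω_n = 17.8 rad/s and ζ = 27.1/(2·17.8) = 0.761.
%OS = 100·exp(−πζ/√(1−ζ²)) = 2.51%.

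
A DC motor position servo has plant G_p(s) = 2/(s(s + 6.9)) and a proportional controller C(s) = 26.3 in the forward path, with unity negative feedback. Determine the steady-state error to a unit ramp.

The loop has one pole at the origin (type 1). Velocity error constant K_v = lim_{s→0} s·C(s)G_p(s) = 26.3·2/6.9 = 7.623.
Steady-state error to a unit ramp: e_ss = 1/K_v = 0.131.

0.131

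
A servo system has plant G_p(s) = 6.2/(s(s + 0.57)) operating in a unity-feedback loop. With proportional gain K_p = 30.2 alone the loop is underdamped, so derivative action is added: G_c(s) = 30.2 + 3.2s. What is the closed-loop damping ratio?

Forward path: (30.2 + 3.2s)·6.2/(s(s+0.57)). The closed-loop characteristic equation is s² + (0.57 + 6.2·3.2)s + 6.2·30.2 = 0.
That is s² + 20.41s + 187.2 = 0, so ω_n = 13.68 rad/s and ζ = 20.41/(2·13.68) = 0.7458.

ζ = 0.746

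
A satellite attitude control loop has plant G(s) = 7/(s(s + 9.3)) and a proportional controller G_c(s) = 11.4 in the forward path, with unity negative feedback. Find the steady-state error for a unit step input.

0

The open loop G_c(s)G(s) has a pole at the origin (type 1), so the static position error constant is infinite and e_ss = 1/(1+∞) = 0.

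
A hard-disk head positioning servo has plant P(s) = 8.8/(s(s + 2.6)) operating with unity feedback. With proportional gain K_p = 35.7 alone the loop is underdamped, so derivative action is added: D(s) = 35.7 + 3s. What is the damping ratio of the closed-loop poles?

Forward path: (35.7 + 3s)·8.8/(s(s+2.6)). The closed-loop characteristic equation is s² + (2.6 + 8.8·3)s + 8.8·35.7 = 0.
That is s² + 29s + 314.2 = 0, so ω_n = 17.72 rad/s and ζ = 29/(2·17.72) = 0.8181.

ζ = 0.818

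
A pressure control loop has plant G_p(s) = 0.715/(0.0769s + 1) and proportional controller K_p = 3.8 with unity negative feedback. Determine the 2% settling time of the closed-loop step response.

T_s ≈ 0.0828 s

Closed loop: T(s) = K_p·G_p/(1+K_p·G_p) = 2.717/(0.0769s + 1 + 2.717), with pole at s = −(1 + 2.717)/0.0769 = −48.34.
τ = 1/48.34 = 0.02069 s, so 2% settling time ≈ 4τ = 0.0828 s.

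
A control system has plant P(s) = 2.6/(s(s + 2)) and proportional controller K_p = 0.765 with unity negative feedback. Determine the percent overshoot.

4.25%

Closed-loop characteristic equation: s² + 2s + 1.989 = 0, so ω_n = 1.41 rad/s and ζ = 2/(2·1.41) = 0.7091.
%OS = 100·exp(−πζ/√(1−ζ²)) = 100·exp(−π·0.7091/√0.4972) = 4.25%.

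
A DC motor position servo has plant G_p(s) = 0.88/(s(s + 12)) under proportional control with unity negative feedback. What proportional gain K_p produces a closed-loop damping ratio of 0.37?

K_p = 299

Closed-loop characteristic equation: s² + 12s + K_p·0.88 = 0.
So ω_n = √(0.88K_p) and 2ζω_n = 12, giving ζ = 12/(2√(0.88K_p)).
Setting ζ = 0.37: √(0.88K_p) = 12/(2·0.37) = 16.22, so K_p = 263/0.88 = 299.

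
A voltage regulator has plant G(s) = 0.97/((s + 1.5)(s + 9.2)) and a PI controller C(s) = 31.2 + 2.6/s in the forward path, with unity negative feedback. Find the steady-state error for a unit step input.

The open loop C(s)G(s) has a pole at the origin (type 1), so the static position error constant is infinite and e_ss = 1/(1+∞) = 0.

0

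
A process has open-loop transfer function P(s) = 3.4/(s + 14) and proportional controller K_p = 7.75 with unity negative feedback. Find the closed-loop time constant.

Closed-loop transfer function: T(s) = K_p·P(s)/(1 + K_p·P(s)) = 26.35/(s + 14 + 26.35) = 26.35/(s + 40.35).
Time constant τ = 1/40.35 = 0.0248 s.

τ = 0.0248 s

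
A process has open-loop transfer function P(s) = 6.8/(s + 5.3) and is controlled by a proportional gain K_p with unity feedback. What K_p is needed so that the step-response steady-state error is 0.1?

Steady-state error for a unit step on this type-0 loop is 1/(1 + K_p·P(0)).
P(0) = 1.283. Require 1/(1 + K_p·1.283) = 0.1, so 1 + 1.283·K_p = 10.
K_p = (10 − 1)/1.283 = 7.01.

K_p = 7.01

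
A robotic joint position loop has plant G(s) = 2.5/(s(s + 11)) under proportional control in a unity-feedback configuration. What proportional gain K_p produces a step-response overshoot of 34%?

From %OS = 100·exp(−πζ/√(1−ζ²)) = 34%, ζ = −ln(0.34)/√(π²+ln²(0.34)) = 0.3248.
Characteristic equation s² + 11s + 2.5K_p = 0 gives ζ = 11/(2√(2.5K_p)).
Setting ζ = 0.3248: √(2.5K_p) = 11/(2·0.3248) = 16.93, so K_p = 286.8/2.5 = 115.

K_p = 115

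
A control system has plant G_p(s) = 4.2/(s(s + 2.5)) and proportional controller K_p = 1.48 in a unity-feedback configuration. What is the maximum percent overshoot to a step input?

16.2%

From 1 + K_pG_p(s) = 0: s² + 2.5s + 6.216 = 0 ⇒ ω_n = 2.493, ζ = 0.5014.
%OS = 100·exp(−πζ/√(1−ζ²)) = 100·exp(−π·0.5014/√0.7486) = 16.2%.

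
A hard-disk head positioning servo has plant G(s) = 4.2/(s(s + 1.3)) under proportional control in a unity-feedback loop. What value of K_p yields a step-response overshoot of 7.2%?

K_p = 0.244

From %OS = 100·exp(−πζ/√(1−ζ²)) = 7.2%, ζ = −ln(0.072)/√(π²+ln²(0.072)) = 0.6421.
Characteristic equation s² + 1.3s + 4.2K_p = 0 gives ζ = 1.3/(2√(4.2K_p)).
Setting ζ = 0.6421: √(4.2K_p) = 1.3/(2·0.6421) = 1.012, so K_p = 1.025/4.2 = 0.244.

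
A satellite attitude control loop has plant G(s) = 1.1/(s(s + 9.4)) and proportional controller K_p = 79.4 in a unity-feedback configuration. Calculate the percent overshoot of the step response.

From 1 + K_pG(s) = 0: s² + 9.4s + 87.34 = 0 ⇒ ω_n = 9.346, ζ = 0.5029.
%OS = 100·exp(−πζ/√(1−ζ²)) = 100·exp(−π·0.5029/√0.7471) = 16.1%.

16.1%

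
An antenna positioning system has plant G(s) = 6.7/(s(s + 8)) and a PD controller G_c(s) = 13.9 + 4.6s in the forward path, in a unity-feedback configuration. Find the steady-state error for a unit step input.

The open loop G_c(s)G(s) has a pole at the origin (type 1), so the static position error constant is infinite and e_ss = 1/(1+∞) = 0.

0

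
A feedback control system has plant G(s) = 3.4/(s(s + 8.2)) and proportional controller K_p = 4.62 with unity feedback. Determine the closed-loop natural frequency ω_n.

ω_n = 3.96 rad/s

With unity feedback the closed-loop characteristic equation is s² + 8.2s + 4.62·3.4 = s² + 8.2s + 15.71 = 0.
Matching s² + 2ζω_n s + ω_n²: ω_n = √15.71 = 3.963 rad/s and 2ζω_n = 8.2, so ζ = 8.2/(2·3.963) = 1.03.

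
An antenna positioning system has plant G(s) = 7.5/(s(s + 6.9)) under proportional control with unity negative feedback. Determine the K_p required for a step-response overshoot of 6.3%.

From %OS = 100·exp(−πζ/√(1−ζ²)) = 6.3%, ζ = −ln(0.063)/√(π²+ln²(0.063)) = 0.6606.
Characteristic equation s² + 6.9s + 7.5K_p = 0 gives ζ = 6.9/(2√(7.5K_p)).
Setting ζ = 0.6606: √(7.5K_p) = 6.9/(2·0.6606) = 5.222, so K_p = 27.27/7.5 = 3.64.

K_p = 3.64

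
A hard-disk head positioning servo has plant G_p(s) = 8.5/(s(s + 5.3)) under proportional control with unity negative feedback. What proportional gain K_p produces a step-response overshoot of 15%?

K_p = 3.09

From %OS = 100·exp(−πζ/√(1−ζ²)) = 15%, ζ = −ln(0.15)/√(π²+ln²(0.15)) = 0.5169.
Characteristic equation s² + 5.3s + 8.5K_p = 0 gives ζ = 5.3/(2√(8.5K_p)).
Setting ζ = 0.5169: √(8.5K_p) = 5.3/(2·0.5169) = 5.126, so K_p = 26.28/8.5 = 3.09.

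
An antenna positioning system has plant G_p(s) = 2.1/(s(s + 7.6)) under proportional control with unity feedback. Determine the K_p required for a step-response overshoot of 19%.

K_p = 31.5

From %OS = 100·exp(−πζ/√(1−ζ²)) = 19%, ζ = −ln(0.19)/√(π²+ln²(0.19)) = 0.4673.
Characteristic equation s² + 7.6s + 2.1K_p = 0 gives ζ = 7.6/(2√(2.1K_p)).
Setting ζ = 0.4673: √(2.1K_p) = 7.6/(2·0.4673) = 8.131, so K_p = 66.11/2.1 = 31.5.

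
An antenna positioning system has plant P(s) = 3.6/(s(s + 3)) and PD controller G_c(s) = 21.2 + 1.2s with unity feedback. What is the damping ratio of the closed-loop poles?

ζ = 0.419

Forward path: (21.2 + 1.2s)·3.6/(s(s+3)). The closed-loop characteristic equation is s² + (3 + 3.6·1.2)s + 3.6·21.2 = 0.
That is s² + 7.32s + 76.32 = 0, so ω_n = 8.736 rad/s and ζ = 7.32/(2·8.736) = 0.4189.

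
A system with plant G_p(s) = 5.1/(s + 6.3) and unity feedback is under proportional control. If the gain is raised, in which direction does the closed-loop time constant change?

The closed-loop bandwidth 6.3+K_p·5.1 grows with K_p, so τ shrinks.

decrease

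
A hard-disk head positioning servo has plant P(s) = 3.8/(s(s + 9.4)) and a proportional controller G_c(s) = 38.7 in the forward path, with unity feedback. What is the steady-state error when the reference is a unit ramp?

The loop has one pole at the origin (type 1). Velocity error constant K_v = lim_{s→0} s·G_c(s)P(s) = 38.7·3.8/9.4 = 15.64.
Steady-state error to a unit ramp: e_ss = 1/K_v = 0.0639.

0.0639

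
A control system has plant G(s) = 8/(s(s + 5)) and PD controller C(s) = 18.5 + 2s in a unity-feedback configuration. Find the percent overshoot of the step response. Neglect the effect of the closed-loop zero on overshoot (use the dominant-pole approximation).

0.466%

Forward path: (18.5 + 2s)·8/(s(s+5)). The closed-loop characteristic equation is s² + (5 + 8·2)s + 8·18.5 = 0.
That is s² + 21s + 148 = 0, so ω_n = 12.17 rad/s and ζ = 21/(2·12.17) = 0.8631.
%OS = 100·exp(−πζ/√(1−ζ²)) = 0.466%.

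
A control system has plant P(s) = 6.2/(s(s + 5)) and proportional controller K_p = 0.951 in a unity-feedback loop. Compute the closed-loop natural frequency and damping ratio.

ω_n = 2.43 rad/s, ζ = 1.03

The closed-loop denominator is s(s+5) + 0.951·6.2 = s² + 5s + 5.896.
So ω_n² = 5.896 ⇒ ω_n = 2.428 rad/s, and ζ = 5/(2ω_n) = 1.03.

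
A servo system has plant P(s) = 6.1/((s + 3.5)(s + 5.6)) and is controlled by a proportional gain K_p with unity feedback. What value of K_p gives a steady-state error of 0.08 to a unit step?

Steady-state error for a unit step on this type-0 loop is 1/(1 + K_p·P(0)).
P(0) = 0.3112. Require 1/(1 + K_p·0.3112) = 0.08, so 1 + 0.3112·K_p = 12.5.
K_p = (12.5 − 1)/0.3112 = 37.

K_p = 37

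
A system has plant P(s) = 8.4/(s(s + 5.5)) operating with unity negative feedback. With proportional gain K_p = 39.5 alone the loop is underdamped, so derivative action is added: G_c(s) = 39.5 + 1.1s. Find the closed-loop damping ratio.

Forward path: (39.5 + 1.1s)·8.4/(s(s+5.5)). The closed-loop characteristic equation is s² + (5.5 + 8.4·1.1)s + 8.4·39.5 = 0.
That is s² + 14.74s + 331.8 = 0, so ω_n = 18.22 rad/s and ζ = 14.74/(2·18.22) = 0.4046.

ζ = 0.405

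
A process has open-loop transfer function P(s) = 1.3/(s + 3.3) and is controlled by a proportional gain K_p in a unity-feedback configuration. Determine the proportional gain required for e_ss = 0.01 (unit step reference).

For a type-0 loop with proportional control, e_ss = 1/(1 + K_p·P(0)).
P(0) = 0.3939. Require 1/(1 + K_p·0.3939) = 0.01, so 1 + 0.3939·K_p = 100.
K_p = (100 − 1)/0.3939 = 251.

K_p = 251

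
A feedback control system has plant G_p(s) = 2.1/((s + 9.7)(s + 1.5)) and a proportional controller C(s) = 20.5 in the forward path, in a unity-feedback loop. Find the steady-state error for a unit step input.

The loop is type 0. Static position error constant K_pos = C(0)·G_p(0) = 20.5·0.1443 = 2.959.
Steady-state error to a unit step: e_ss = 1/(1+K_pos) = 1/3.959 = 0.253.

0.253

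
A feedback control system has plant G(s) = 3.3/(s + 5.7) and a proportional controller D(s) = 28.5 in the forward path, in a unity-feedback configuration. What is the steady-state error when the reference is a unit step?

The loop is type 0. Static position error constant K_pos = D(0)·G(0) = 28.5·0.5789 = 16.5.
Steady-state error to a unit step: e_ss = 1/(1+K_pos) = 1/17.5 = 0.0571.

0.0571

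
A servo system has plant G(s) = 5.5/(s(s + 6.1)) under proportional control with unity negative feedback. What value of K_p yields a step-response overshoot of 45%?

From %OS = 100·exp(−πζ/√(1−ζ²)) = 45%, ζ = −ln(0.45)/√(π²+ln²(0.45)) = 0.2463.
Characteristic equation s² + 6.1s + 5.5K_p = 0 gives ζ = 6.1/(2√(5.5K_p)).
Setting ζ = 0.2463: √(5.5K_p) = 6.1/(2·0.2463) = 12.38, so K_p = 153.3/5.5 = 27.9.

K_p = 27.9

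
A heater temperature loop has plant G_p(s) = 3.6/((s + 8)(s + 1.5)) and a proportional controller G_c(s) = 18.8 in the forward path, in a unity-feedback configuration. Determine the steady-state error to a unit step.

The loop is type 0. Static position error constant K_pos = G_c(0)·G_p(0) = 18.8·0.3 = 5.64.
Steady-state error to a unit step: e_ss = 1/(1+K_pos) = 1/6.64 = 0.151.

0.151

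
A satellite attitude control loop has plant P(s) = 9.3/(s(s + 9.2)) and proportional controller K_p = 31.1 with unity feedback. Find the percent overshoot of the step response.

41.4%

The closed-loop denominator s² + 9.2s + 289.2 gives ω_n = √289.2 = 17.01 and ζ = 9.2/(2ω_n) = 0.2705.
%OS = 100·exp(−πζ/√(1−ζ²)) = 100·exp(−π·0.2705/√0.9268) = 41.4%.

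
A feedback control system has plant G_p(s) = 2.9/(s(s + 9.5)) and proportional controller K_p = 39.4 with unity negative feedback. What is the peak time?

Closed-loop characteristic equation: s² + 9.5s + 114.3 = 0, so ω_n = 10.69 rad/s and ζ = 9.5/(2·10.69) = 0.4444.
Damped frequency ω_d = ω_n√(1−ζ²) = 9.576 rad/s, so peak time T_p = π/ω_d = 0.328 s.

T_p = 0.328 s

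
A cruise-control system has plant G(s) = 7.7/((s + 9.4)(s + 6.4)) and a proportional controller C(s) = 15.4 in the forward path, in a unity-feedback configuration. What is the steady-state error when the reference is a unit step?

The loop is type 0. Static position error constant K_pos = C(0)·G(0) = 15.4·0.128 = 1.971.
Steady-state error to a unit step: e_ss = 1/(1+K_pos) = 1/2.971 = 0.337.

0.337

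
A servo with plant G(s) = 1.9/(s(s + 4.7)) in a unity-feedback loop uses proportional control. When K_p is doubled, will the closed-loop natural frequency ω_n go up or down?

ω_n = √(1.9·K_p), which grows with K_p.

increase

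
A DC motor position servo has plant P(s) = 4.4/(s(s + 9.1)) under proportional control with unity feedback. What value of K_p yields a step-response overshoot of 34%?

From %OS = 100·exp(−πζ/√(1−ζ²)) = 34%, ζ = −ln(0.34)/√(π²+ln²(0.34)) = 0.3248.
Characteristic equation s² + 9.1s + 4.4K_p = 0 gives ζ = 9.1/(2√(4.4K_p)).
Setting ζ = 0.3248: √(4.4K_p) = 9.1/(2·0.3248) = 14.01, so K_p = 196.3/4.4 = 44.6.

K_p = 44.6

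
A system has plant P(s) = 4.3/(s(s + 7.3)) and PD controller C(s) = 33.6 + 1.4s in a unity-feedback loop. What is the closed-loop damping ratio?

Forward path: (33.6 + 1.4s)·4.3/(s(s+7.3)). The closed-loop characteristic equation is s² + (7.3 + 4.3·1.4)s + 4.3·33.6 = 0.
That is s² + 13.32s + 144.5 = 0, so ω_n = 12.02 rad/s and ζ = 13.32/(2·12.02) = 0.5541.

ζ = 0.554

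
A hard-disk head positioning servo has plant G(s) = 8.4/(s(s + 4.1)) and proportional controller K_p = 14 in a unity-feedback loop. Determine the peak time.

From 1 + K_pG(s) = 0: s² + 4.1s + 117.6 = 0 ⇒ ω_n = 10.84, ζ = 0.189.
Damped frequency ω_d = ω_n√(1−ζ²) = 10.65 rad/s, so peak time T_p = π/ω_d = 0.295 s.

T_p = 0.295 s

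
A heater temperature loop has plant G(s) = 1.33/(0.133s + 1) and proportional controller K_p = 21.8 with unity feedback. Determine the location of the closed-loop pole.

s = -225.5

Closed loop: T(s) = K_p·G/(1+K_p·G) = 28.99/(0.133s + 1 + 28.99), with pole at s = −(1 + 28.99)/0.133 = −225.5.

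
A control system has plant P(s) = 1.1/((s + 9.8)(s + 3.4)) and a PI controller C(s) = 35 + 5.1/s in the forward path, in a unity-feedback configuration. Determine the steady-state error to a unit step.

0

The open loop C(s)P(s) has a pole at the origin (type 1), so the static position error constant is infinite and e_ss = 1/(1+∞) = 0.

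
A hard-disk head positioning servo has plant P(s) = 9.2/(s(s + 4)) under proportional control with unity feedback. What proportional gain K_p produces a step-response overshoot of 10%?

From %OS = 100·exp(−πζ/√(1−ζ²)) = 10%, ζ = −ln(0.1)/√(π²+ln²(0.1)) = 0.5912.
Characteristic equation s² + 4s + 9.2K_p = 0 gives ζ = 4/(2√(9.2K_p)).
Setting ζ = 0.5912: √(9.2K_p) = 4/(2·0.5912) = 3.383, so K_p = 11.45/9.2 = 1.24.

K_p = 1.24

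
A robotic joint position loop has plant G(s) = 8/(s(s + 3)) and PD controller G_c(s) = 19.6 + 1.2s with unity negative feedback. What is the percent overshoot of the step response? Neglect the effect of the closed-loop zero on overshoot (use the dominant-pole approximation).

Forward path: (19.6 + 1.2s)·8/(s(s+3)). The closed-loop characteristic equation is s² + (3 + 8·1.2)s + 8·19.6 = 0.
That is s² + 12.6s + 156.8 = 0, so ω_n = 12.52 rad/s and ζ = 12.6/(2·12.52) = 0.5031.
%OS = 100·exp(−πζ/√(1−ζ²)) = 16.1%.

16.1%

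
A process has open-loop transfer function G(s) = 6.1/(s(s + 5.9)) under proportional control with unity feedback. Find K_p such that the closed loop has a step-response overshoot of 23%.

K_p = 7.95

From %OS = 100·exp(−πζ/√(1−ζ²)) = 23%, ζ = −ln(0.23)/√(π²+ln²(0.23)) = 0.4237.
Characteristic equation s² + 5.9s + 6.1K_p = 0 gives ζ = 5.9/(2√(6.1K_p)).
Setting ζ = 0.4237: √(6.1K_p) = 5.9/(2·0.4237) = 6.962, so K_p = 48.47/6.1 = 7.95.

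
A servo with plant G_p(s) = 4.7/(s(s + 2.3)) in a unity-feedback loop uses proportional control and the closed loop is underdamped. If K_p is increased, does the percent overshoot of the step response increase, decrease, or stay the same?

increase

Characteristic equation s² + 2.3s + K_p·4.7 = 0: raising K_p raises ω_n while 2ζω_n = 2.3 is fixed, so ζ falls and overshoot grows.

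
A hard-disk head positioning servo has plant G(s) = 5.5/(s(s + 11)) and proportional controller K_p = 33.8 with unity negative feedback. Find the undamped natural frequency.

ω_n = 13.6 rad/s

With unity feedback the closed-loop characteristic equation is s² + 11s + 33.8·5.5 = s² + 11s + 185.9 = 0.
So ω_n² = 185.9 ⇒ ω_n = 13.63 rad/s, and ζ = 11/(2ω_n) = 0.403.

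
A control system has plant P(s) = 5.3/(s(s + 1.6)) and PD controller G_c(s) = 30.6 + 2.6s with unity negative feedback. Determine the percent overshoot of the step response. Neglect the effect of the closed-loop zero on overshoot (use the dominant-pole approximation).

9.26%

Forward path: (30.6 + 2.6s)·5.3/(s(s+1.6)). The closed-loop characteristic equation is s² + (1.6 + 5.3·2.6)s + 5.3·30.6 = 0.
That is s² + 15.38s + 162.2 = 0, so ω_n = 12.73 rad/s and ζ = 15.38/(2·12.73) = 0.6038.
%OS = 100·exp(−πζ/√(1−ζ²)) = 9.26%.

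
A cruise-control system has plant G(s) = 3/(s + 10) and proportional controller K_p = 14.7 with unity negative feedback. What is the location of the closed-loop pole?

s = -54.1

Closed-loop transfer function: T(s) = K_p·G(s)/(1 + K_p·G(s)) = 44.1/(s + 10 + 44.1) = 44.1/(s + 54.1).
The closed-loop pole is at s = −54.1.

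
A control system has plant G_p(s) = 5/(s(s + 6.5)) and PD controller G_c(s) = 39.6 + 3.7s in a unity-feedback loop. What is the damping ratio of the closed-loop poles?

Forward path: (39.6 + 3.7s)·5/(s(s+6.5)). The closed-loop characteristic equation is s² + (6.5 + 5·3.7)s + 5·39.6 = 0.
That is s² + 25s + 198 = 0, so ω_n = 14.07 rad/s and ζ = 25/(2·14.07) = 0.8883.

ζ = 0.888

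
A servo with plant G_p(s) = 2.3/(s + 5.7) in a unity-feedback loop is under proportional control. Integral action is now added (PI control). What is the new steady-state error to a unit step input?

Adding integral action puts a pole at s = 0 in the forward path, raising the system type to 1; a type-1 loop has zero steady-state error to a step.

0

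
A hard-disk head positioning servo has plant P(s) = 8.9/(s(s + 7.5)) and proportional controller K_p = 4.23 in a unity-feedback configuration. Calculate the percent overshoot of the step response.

From 1 + K_pP(s) = 0: s² + 7.5s + 37.65 = 0 ⇒ ω_n = 6.136, ζ = 0.6112.
%OS = 100·exp(−πζ/√(1−ζ²)) = 100·exp(−π·0.6112/√0.6265) = 8.84%.

8.84%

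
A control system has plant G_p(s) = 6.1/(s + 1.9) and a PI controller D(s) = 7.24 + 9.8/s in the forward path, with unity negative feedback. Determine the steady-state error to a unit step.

The open loop D(s)G_p(s) has a pole at the origin (type 1), so the static position error constant is infinite and e_ss = 1/(1+∞) = 0.

0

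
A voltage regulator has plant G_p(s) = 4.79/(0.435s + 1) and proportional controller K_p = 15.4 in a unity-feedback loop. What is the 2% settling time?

T_s ≈ 0.0233 s

Closed loop: T(s) = K_p·G_p/(1+K_p·G_p) = 73.77/(0.435s + 1 + 73.77), with pole at s = −(1 + 73.77)/0.435 = −171.9.
τ = 1/171.9 = 0.005818 s, so 2% settling time ≈ 4τ = 0.0233 s.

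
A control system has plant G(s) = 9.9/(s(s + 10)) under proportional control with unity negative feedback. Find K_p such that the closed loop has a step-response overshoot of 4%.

From %OS = 100·exp(−πζ/√(1−ζ²)) = 4%, ζ = −ln(0.04)/√(π²+ln²(0.04)) = 0.7156.
Characteristic equation s² + 10s + 9.9K_p = 0 gives ζ = 10/(2√(9.9K_p)).
Setting ζ = 0.7156: √(9.9K_p) = 10/(2·0.7156) = 6.987, so K_p = 48.81/9.9 = 4.93.

K_p = 4.93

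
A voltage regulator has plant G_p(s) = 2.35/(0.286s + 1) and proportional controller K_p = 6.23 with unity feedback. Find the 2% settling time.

Closed loop: T(s) = K_p·G_p/(1+K_p·G_p) = 14.64/(0.286s + 1 + 14.64), with pole at s = −(1 + 14.64)/0.286 = −54.69.
τ = 1/54.69 = 0.01829 s, so 2% settling time ≈ 4τ = 0.0731 s.

T_s ≈ 0.0731 s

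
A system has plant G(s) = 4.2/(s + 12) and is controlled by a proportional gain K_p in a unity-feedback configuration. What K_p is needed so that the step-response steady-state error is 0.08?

Steady-state error for a unit step on this type-0 loop is 1/(1 + K_p·G(0)).
G(0) = 0.35. Require 1/(1 + K_p·0.35) = 0.08, so 1 + 0.35·K_p = 12.5.
K_p = (12.5 − 1)/0.35 = 32.9.

K_p = 32.9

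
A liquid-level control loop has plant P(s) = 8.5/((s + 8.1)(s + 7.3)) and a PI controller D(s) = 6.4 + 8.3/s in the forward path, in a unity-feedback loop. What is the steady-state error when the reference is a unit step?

The open loop D(s)P(s) has a pole at the origin (type 1), so the static position error constant is infinite and e_ss = 1/(1+∞) = 0.

0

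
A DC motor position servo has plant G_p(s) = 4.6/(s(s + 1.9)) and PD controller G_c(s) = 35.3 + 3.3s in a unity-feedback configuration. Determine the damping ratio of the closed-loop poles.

Forward path: (35.3 + 3.3s)·4.6/(s(s+1.9)). The closed-loop characteristic equation is s² + (1.9 + 4.6·3.3)s + 4.6·35.3 = 0.
That is s² + 17.08s + 162.4 = 0, so ω_n = 12.74 rad/s and ζ = 17.08/(2·12.74) = 0.6702.

ζ = 0.67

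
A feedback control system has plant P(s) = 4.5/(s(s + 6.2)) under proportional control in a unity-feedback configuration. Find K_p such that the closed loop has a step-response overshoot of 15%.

K_p = 7.99

From %OS = 100·exp(−πζ/√(1−ζ²)) = 15%, ζ = −ln(0.15)/√(π²+ln²(0.15)) = 0.5169.
Characteristic equation s² + 6.2s + 4.5K_p = 0 gives ζ = 6.2/(2√(4.5K_p)).
Setting ζ = 0.5169: √(4.5K_p) = 6.2/(2·0.5169) = 5.997, so K_p = 35.96/4.5 = 7.99.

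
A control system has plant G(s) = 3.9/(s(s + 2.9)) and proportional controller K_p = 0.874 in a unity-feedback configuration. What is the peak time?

T_p = 2.75 s

Closed-loop characteristic equation: s² + 2.9s + 3.409 = 0, so ω_n = 1.846 rad/s and ζ = 2.9/(2·1.846) = 0.7854.
Damped frequency ω_d = ω_n√(1−ζ²) = 1.143 rad/s, so peak time T_p = π/ω_d = 2.75 s.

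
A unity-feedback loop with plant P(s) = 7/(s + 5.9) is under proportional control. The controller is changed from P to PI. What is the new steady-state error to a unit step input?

0

Adding integral action puts a pole at s = 0 in the forward path, raising the system type to 1; a type-1 loop has zero steady-state error to a step.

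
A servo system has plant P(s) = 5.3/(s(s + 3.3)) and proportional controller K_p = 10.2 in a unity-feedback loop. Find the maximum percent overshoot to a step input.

From 1 + K_pP(s) = 0: s² + 3.3s + 54.06 = 0 ⇒ ω_n = 7.353, ζ = 0.2244.
%OS = 100·exp(−πζ/√(1−ζ²)) = 100·exp(−π·0.2244/√0.9496) = 48.5%.

48.5%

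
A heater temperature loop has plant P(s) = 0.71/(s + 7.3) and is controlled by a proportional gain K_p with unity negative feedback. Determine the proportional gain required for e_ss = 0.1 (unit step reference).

The loop is type 0, so e_ss(step) = 1/(1 + K_pos) with K_pos = K_p·P(0).
P(0) = 0.09726. Require 1/(1 + K_p·0.09726) = 0.1, so 1 + 0.09726·K_p = 10.
K_p = (10 − 1)/0.09726 = 92.5.

K_p = 92.5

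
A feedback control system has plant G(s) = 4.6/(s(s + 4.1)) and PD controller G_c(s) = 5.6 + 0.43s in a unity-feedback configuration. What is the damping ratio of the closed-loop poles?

ζ = 0.599

Forward path: (5.6 + 0.43s)·4.6/(s(s+4.1)). The closed-loop characteristic equation is s² + (4.1 + 4.6·0.43)s + 4.6·5.6 = 0.
That is s² + 6.078s + 25.76 = 0, so ω_n = 5.075 rad/s and ζ = 6.078/(2·5.075) = 0.5988.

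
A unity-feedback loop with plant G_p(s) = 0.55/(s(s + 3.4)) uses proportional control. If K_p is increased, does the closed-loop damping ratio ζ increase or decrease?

decrease

ζ = 3.4/(2√(0.55K_p)); increasing K_p raises the denominator, so ζ falls.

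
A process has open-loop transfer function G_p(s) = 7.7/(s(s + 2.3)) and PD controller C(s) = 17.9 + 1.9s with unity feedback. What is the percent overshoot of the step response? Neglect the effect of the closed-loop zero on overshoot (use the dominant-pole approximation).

Forward path: (17.9 + 1.9s)·7.7/(s(s+2.3)). The closed-loop characteristic equation is s² + (2.3 + 7.7·1.9)s + 7.7·17.9 = 0.
That is s² + 16.93s + 137.8 = 0, so ω_n = 11.74 rad/s and ζ = 16.93/(2·11.74) = 0.721.
%OS = 100·exp(−πζ/√(1−ζ²)) = 3.8%.

3.8%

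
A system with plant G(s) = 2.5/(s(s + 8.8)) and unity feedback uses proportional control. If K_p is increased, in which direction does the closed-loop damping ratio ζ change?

ζ = 8.8/(2√(2.5K_p)); increasing K_p raises the denominator, so ζ falls.

decrease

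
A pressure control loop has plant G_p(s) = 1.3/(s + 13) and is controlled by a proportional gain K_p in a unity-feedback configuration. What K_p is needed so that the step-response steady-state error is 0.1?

For a type-0 loop with proportional control, e_ss = 1/(1 + K_p·G_p(0)).
G_p(0) = 0.1. Require 1/(1 + K_p·0.1) = 0.1, so 1 + 0.1·K_p = 10.
K_p = (10 − 1)/0.1 = 90.

K_p = 90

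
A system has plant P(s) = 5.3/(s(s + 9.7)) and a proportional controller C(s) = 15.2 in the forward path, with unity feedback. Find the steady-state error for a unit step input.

The open loop C(s)P(s) has a pole at the origin (type 1), so the static position error constant is infinite and e_ss = 1/(1+∞) = 0.

0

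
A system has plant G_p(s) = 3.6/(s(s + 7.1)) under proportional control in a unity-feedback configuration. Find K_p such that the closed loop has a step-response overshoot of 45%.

K_p = 57.7

From %OS = 100·exp(−πζ/√(1−ζ²)) = 45%, ζ = −ln(0.45)/√(π²+ln²(0.45)) = 0.2463.
Characteristic equation s² + 7.1s + 3.6K_p = 0 gives ζ = 7.1/(2√(3.6K_p)).
Setting ζ = 0.2463: √(3.6K_p) = 7.1/(2·0.2463) = 14.41, so K_p = 207.7/3.6 = 57.7.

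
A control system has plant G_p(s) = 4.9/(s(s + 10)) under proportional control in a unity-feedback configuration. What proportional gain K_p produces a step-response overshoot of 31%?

K_p = 41.8

From %OS = 100·exp(−πζ/√(1−ζ²)) = 31%, ζ = −ln(0.31)/√(π²+ln²(0.31)) = 0.3493.
Characteristic equation s² + 10s + 4.9K_p = 0 gives ζ = 10/(2√(4.9K_p)).
Setting ζ = 0.3493: √(4.9K_p) = 10/(2·0.3493) = 14.31, so K_p = 204.9/4.9 = 41.8.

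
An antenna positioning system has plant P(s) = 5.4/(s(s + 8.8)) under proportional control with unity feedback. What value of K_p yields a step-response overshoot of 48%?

From %OS = 100·exp(−πζ/√(1−ζ²)) = 48%, ζ = −ln(0.48)/√(π²+ln²(0.48)) = 0.2275.
Characteristic equation s² + 8.8s + 5.4K_p = 0 gives ζ = 8.8/(2√(5.4K_p)).
Setting ζ = 0.2275: √(5.4K_p) = 8.8/(2·0.2275) = 19.34, so K_p = 374.1/5.4 = 69.3.

K_p = 69.3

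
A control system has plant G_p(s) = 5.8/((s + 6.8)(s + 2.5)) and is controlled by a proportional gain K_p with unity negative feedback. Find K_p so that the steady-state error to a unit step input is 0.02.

K_p = 144

Steady-state error for a unit step on this type-0 loop is 1/(1 + K_p·G_p(0)).
G_p(0) = 0.3412. Require 1/(1 + K_p·0.3412) = 0.02, so 1 + 0.3412·K_p = 50.
K_p = (50 − 1)/0.3412 = 144.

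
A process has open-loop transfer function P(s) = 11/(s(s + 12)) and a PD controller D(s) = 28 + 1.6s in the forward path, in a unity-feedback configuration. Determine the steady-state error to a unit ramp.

The loop has one pole at the origin (type 1). Velocity error constant K_v = lim_{s→0} s·D(s)P(s) = 28·11/12 = 25.67.
Steady-state error to a unit ramp: e_ss = 1/K_v = 0.039.

0.039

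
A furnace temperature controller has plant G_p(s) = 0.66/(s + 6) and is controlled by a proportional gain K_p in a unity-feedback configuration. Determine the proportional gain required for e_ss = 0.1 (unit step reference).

The loop is type 0, so e_ss(step) = 1/(1 + K_pos) with K_pos = K_p·G_p(0).
G_p(0) = 0.11. Require 1/(1 + K_p·0.11) = 0.1, so 1 + 0.11·K_p = 10.
K_p = (10 − 1)/0.11 = 81.8.

K_p = 81.8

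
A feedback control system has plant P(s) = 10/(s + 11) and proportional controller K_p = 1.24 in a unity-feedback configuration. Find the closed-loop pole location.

s = -23.4

Closed-loop transfer function: T(s) = K_p·P(s)/(1 + K_p·P(s)) = 12.4/(s + 11 + 12.4) = 12.4/(s + 23.4).
The closed-loop pole is at s = −23.4.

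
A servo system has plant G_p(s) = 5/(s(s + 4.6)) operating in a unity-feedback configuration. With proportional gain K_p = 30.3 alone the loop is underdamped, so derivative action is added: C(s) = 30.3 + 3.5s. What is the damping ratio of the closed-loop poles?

Forward path: (30.3 + 3.5s)·5/(s(s+4.6)). The closed-loop characteristic equation is s² + (4.6 + 5·3.5)s + 5·30.3 = 0.
That is s² + 22.1s + 151.5 = 0, so ω_n = 12.31 rad/s and ζ = 22.1/(2·12.31) = 0.8978.

ζ = 0.898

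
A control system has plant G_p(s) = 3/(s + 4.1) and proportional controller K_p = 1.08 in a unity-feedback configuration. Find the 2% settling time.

T_s ≈ 0.545 s

Closed-loop transfer function: T(s) = K_p·G_p(s)/(1 + K_p·G_p(s)) = 3.24/(s + 4.1 + 3.24) = 3.24/(s + 7.34).
Time constant τ = 1/7.34 = 0.1362 s, so the 2% settling time is about 4τ = 0.545 s.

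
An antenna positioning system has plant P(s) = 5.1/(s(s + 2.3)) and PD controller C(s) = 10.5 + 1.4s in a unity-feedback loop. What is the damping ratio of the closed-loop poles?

ζ = 0.645

Forward path: (10.5 + 1.4s)·5.1/(s(s+2.3)). The closed-loop characteristic equation is s² + (2.3 + 5.1·1.4)s + 5.1·10.5 = 0.
That is s² + 9.44s + 53.55 = 0, so ω_n = 7.318 rad/s and ζ = 9.44/(2·7.318) = 0.645.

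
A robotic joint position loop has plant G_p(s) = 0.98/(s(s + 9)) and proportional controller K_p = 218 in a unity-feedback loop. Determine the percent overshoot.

From 1 + K_pG_p(s) = 0: s² + 9s + 213.6 = 0 ⇒ ω_n = 14.62, ζ = 0.3079.
%OS = 100·exp(−πζ/√(1−ζ²)) = 100·exp(−π·0.3079/√0.9052) = 36.2%.

36.2%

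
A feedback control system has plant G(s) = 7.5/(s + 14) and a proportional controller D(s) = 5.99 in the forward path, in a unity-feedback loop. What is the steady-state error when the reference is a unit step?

0.238

The loop is type 0. Static position error constant K_pos = D(0)·G(0) = 5.99·0.5357 = 3.209.
Steady-state error to a unit step: e_ss = 1/(1+K_pos) = 1/4.209 = 0.238.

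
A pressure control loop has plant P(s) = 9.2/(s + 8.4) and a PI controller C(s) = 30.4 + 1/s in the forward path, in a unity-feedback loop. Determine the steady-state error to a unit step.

The open loop C(s)P(s) has a pole at the origin (type 1), so the static position error constant is infinite and e_ss = 1/(1+∞) = 0.

0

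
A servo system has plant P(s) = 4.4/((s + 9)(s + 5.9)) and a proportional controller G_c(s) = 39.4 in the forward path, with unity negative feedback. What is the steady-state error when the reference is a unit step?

The loop is type 0. Static position error constant K_pos = G_c(0)·P(0) = 39.4·0.08286 = 3.265.
Steady-state error to a unit step: e_ss = 1/(1+K_pos) = 1/4.265 = 0.234.

0.234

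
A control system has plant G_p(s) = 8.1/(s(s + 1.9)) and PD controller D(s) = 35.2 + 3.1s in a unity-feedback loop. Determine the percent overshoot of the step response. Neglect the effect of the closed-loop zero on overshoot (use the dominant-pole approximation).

Forward path: (35.2 + 3.1s)·8.1/(s(s+1.9)). The closed-loop characteristic equation is s² + (1.9 + 8.1·3.1)s + 8.1·35.2 = 0.
That is s² + 27.01s + 285.1 = 0, so ω_n = 16.89 rad/s and ζ = 27.01/(2·16.89) = 0.7998.
%OS = 100·exp(−πζ/√(1−ζ²)) = 1.52%.

1.52%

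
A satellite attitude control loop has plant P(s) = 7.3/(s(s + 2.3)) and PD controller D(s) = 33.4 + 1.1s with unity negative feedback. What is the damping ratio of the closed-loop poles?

Forward path: (33.4 + 1.1s)·7.3/(s(s+2.3)). The closed-loop characteristic equation is s² + (2.3 + 7.3·1.1)s + 7.3·33.4 = 0.
That is s² + 10.33s + 243.8 = 0, so ω_n = 15.61 rad/s and ζ = 10.33/(2·15.61) = 0.3308.

ζ = 0.331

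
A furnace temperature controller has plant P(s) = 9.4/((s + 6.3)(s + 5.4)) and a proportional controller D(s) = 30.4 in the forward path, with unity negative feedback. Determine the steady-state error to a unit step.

0.106

The loop is type 0. Static position error constant K_pos = D(0)·P(0) = 30.4·0.2763 = 8.4.
Steady-state error to a unit step: e_ss = 1/(1+K_pos) = 1/9.4 = 0.106.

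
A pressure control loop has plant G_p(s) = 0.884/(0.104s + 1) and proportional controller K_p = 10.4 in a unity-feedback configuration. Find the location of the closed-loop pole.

Closed loop: T(s) = K_p·G_p/(1+K_p·G_p) = 9.194/(0.104s + 1 + 9.194), with pole at s = −(1 + 9.194)/0.104 = −98.02.

s = -98.02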